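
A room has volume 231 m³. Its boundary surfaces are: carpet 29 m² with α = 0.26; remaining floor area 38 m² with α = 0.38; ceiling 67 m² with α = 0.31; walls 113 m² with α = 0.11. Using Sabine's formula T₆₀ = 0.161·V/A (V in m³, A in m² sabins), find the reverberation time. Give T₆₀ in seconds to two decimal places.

0.67 s

Summing Sᵢαᵢ: 29·0.26 + 38·0.38 + 67·0.31 + 113·0.11 = 55.18 m².
T₆₀ = 0.161·V/A = 0.161·231/55.18 = 0.674 s.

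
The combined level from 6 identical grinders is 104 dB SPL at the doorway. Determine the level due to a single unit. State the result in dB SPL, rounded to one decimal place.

6 equal contributions raise the level by 10·log₁₀ 6 = 7.782 dB, so each unit alone gives 104 − 7.782.

96.2 dB SPL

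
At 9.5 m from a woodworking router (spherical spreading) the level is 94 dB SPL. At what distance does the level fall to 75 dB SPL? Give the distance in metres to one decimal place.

84.7 m

Point-source spreading drops the level by 20·log₁₀(r₂/r₁); inverting, r₂/r₁ = 10^(ΔL/20).
r₂ = 9.5·10^((94−75)/20) = 9.5·10^(19.0/20) = 84.67 m.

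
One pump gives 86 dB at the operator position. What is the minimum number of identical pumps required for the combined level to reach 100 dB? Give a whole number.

26

N identical sources give L₁ + 10·log₁₀ N, so require 10·log₁₀ N ≥ 100 − 86 = 14.0 dB.
N ≥ 10^(14.0/10) = 25.119, so N = 26.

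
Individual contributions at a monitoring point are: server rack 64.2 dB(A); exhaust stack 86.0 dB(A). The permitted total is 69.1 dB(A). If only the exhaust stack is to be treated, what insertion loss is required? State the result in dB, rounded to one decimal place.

18.6 dB

Everything except the exhaust stack sums to 10^(64.2/10) = 2.630e+06 in linear terms, 64.20 dB(A).
To meet 69.1 dB(A) overall, the treated exhaust stack may contribute at most 10^(69.1/10) − 2.630e+06 = 5.498e+06, i.e. 67.40 dB(A).
Required insertion loss = 86.0 − 67.40 = 18.60 dB.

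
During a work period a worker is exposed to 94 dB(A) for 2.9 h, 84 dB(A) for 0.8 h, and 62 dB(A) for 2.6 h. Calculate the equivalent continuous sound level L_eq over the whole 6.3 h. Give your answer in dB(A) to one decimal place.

The energy average is taken in the linear domain: L_eq = 10·log₁₀[(Σ tᵢ·10^(Lᵢ/10))/T], T = 6.3 h.
Σ tᵢ·10^(Lᵢ/10) = 2.9·10^(94/10) + 0.8·10^(84/10) + 2.6·10^(62/10) = 7.490e+09.
L_eq = 10·log₁₀(7.490e+09/6.3) = 90.75 dB(A).

90.8 dB(A)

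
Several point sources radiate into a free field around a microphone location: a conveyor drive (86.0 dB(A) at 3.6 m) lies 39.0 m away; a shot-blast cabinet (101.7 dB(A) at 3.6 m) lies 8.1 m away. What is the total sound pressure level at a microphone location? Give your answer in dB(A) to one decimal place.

Apply inverse-square spreading to bring every level to the receiver, then sum 10^(L/10).
conveyor drive: 86.0 − 20·log₁₀(39.0/3.6) = 86.0 − 20.70 = 65.30 dB(A).
shot-blast cabinet: 101.7 − 20·log₁₀(8.1/3.6) = 101.7 − 7.04 = 94.66 dB(A).
Σ 10^(L/10) = 2.925e+09 → L_total = 10·log₁₀(2.925e+09) = 94.66 dB(A).

94.7 dB(A)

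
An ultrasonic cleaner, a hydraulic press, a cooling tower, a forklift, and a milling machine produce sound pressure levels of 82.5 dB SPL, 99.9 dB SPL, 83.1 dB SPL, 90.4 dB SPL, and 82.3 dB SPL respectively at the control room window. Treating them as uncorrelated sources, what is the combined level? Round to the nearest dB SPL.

Incoherent sources combine by intensity addition: L_total = 10·log₁₀(Σ 10^(L_i/10)).
Σ 10^(L/10) = 10^(82.5/10) + 10^(99.9/10) + 10^(83.1/10) + 10^(90.4/10) + 10^(82.3/10) = 1.142e+10.
L_total = 10·log₁₀(1.142e+10) = 100.58 dB SPL.

101 dB SPL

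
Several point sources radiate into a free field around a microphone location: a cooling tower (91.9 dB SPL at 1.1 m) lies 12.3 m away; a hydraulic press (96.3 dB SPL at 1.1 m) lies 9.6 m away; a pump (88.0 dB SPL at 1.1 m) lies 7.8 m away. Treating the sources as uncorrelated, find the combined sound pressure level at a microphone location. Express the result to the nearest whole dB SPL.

Apply inverse-square spreading to bring every level to the receiver, then sum 10^(L/10).
cooling tower: 91.9 − 20·log₁₀(12.3/1.1) = 91.9 − 20.97 = 70.93 dB SPL.
hydraulic press: 96.3 − 20·log₁₀(9.6/1.1) = 96.3 − 18.82 = 77.48 dB SPL.
pump: 88.0 − 20·log₁₀(7.8/1.1) = 88.0 − 17.01 = 70.99 dB SPL.
Σ 10^(L/10) = 8.094e+07 → L_total = 10·log₁₀(8.094e+07) = 79.08 dB SPL.

79 dB SPL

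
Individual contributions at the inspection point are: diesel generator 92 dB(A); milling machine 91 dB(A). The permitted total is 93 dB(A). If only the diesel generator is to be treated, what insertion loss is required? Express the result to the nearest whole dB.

Everything except the diesel generator sums to 10^(91/10) = 1.259e+09 in linear terms, 91.00 dB(A).
To meet 93 dB(A) overall, the treated diesel generator may contribute at most 10^(93/10) − 1.259e+09 = 7.363e+08, i.e. 88.67 dB(A).
So the diesel generator must be reduced from 92 to 88.67 dB(A): IL = 3.33 dB.

3 dB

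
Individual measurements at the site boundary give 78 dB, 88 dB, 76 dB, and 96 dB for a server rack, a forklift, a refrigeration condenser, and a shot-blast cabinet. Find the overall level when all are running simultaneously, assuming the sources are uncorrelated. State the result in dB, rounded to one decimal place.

Incoherent sources combine by intensity addition: L_total = 10·log₁₀(Σ 10^(L_i/10)).
Σ 10^(L/10) = 10^(78/10) + 10^(88/10) + 10^(76/10) + 10^(96/10) = 4.715e+09.
L_total = 10·log₁₀(4.715e+09) = 96.73 dB.

96.7 dB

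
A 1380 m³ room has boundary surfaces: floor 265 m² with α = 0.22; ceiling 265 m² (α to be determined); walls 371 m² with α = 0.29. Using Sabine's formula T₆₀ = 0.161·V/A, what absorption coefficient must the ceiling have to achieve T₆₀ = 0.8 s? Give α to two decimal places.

0.42

From T₆₀ = 0.161·V/A, the target T₆₀ = 0.8 s needs A = 0.161·1380/0.8 = 277.72 m².
Absorption from the other surfaces = 265·0.22 + 371·0.29 = 165.89 m², so the ceiling must supply 111.83 m² over 265 m².
α = 111.83/265 = 0.422.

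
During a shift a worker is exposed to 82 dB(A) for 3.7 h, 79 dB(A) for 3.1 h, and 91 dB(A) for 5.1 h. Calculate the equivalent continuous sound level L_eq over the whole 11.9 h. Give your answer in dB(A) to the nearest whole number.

Weight each interval's intensity by its duration and average over T = 11.9 h:
Σ tᵢ·10^(Lᵢ/10) = 3.7·10^(82/10) + 3.1·10^(79/10) + 5.1·10^(91/10) = 7.253e+09.
L_eq = 10·log₁₀(7.253e+09/11.9) = 87.85 dB(A).

88 dB(A)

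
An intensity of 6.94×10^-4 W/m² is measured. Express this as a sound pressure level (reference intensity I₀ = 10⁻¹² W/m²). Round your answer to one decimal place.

88.4 dB

L = 10·log₁₀(I/I₀) = 10·log₁₀(6.94×10^-4/10⁻¹²) = 10·log₁₀(6.94×10^8).
L = 10·(0.8414 + 8) = 88.41 dB.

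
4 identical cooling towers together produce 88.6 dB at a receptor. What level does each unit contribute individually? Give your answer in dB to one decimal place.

4 equal contributions raise the level by 10·log₁₀ 4 = 6.021 dB, so each unit alone gives 88.6 − 6.021.

82.6 dB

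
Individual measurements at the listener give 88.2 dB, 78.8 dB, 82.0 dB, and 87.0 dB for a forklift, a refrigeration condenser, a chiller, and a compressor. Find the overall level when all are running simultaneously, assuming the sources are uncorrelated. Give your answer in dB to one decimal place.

For uncorrelated sources the intensities add, so convert each level to linear form, sum, and take 10·log₁₀ of the total.
Σ 10^(L/10) = 10^(88.2/10) + 10^(78.8/10) + 10^(82.0/10) + 10^(87.0/10) = 1.396e+09.
L_total = 10·log₁₀(1.396e+09) = 91.45 dB.

91.4 dB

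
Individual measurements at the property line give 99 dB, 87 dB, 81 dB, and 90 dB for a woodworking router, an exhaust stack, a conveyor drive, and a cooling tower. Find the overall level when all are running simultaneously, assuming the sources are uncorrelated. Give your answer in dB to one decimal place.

Incoherent sources combine by intensity addition: L_total = 10·log₁₀(Σ 10^(L_i/10)).
Σ 10^(L/10) = 10^(99/10) + 10^(87/10) + 10^(81/10) + 10^(90/10) = 9.570e+09.
L_total = 10·log₁₀(9.570e+09) = 99.81 dB.

99.8 dB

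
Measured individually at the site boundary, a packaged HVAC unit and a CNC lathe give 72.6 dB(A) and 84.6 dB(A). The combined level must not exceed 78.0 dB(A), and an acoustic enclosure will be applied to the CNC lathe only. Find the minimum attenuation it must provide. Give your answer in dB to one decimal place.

Fixed contribution from the other source: Σ 10^(L/10) = 10^(72.6/10) = 1.820e+07 (72.60 dB(A)).
To meet 78.0 dB(A) overall, the treated CNC lathe may contribute at most 10^(78.0/10) − 1.820e+07 = 4.490e+07, i.e. 76.52 dB(A).
So the CNC lathe must be reduced from 84.6 to 76.52 dB(A): IL = 8.08 dB.

8.1 dB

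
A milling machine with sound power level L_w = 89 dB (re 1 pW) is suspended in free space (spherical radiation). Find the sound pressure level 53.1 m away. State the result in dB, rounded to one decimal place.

43.5 dB

The power spreads over a sphere of area 4π·r², so L_p = L_w − 10·log₁₀(4π·r²).
4π·r² = 3.543e+04 m², 10·log₁₀ of that is 45.494 dB.
L_p = 89 − 45.494 = 43.51 dB.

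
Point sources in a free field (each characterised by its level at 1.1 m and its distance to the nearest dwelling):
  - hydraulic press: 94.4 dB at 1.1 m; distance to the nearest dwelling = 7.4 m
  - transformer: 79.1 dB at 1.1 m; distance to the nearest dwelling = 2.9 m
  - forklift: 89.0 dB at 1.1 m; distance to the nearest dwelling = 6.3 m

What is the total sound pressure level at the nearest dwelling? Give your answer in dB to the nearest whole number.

80 dB

First find each source's level at the receiver (point-source: −20·log₁₀(r/r_ref)), then combine on an intensity basis.
hydraulic press: 94.4 − 20·log₁₀(7.4/1.1) = 94.4 − 16.56 = 77.84 dB.
transformer: 79.1 − 20·log₁₀(2.9/1.1) = 79.1 − 8.42 = 70.68 dB.
forklift: 89.0 − 20·log₁₀(6.3/1.1) = 89.0 − 15.16 = 73.84 dB.
Σ 10^(L/10) = 9.677e+07 → L_total = 10·log₁₀(9.677e+07) = 79.86 dB.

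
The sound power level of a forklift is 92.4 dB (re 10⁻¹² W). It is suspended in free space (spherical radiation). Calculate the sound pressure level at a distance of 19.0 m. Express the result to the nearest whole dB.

L_p = L_w − 10·log₁₀(4π·r²) with r = 19.0 m.
4π·r² = 4536 m², 10·log₁₀ of that is 36.567 dB.
L_p = 92.4 − 36.567 = 55.83 dB.

56 dB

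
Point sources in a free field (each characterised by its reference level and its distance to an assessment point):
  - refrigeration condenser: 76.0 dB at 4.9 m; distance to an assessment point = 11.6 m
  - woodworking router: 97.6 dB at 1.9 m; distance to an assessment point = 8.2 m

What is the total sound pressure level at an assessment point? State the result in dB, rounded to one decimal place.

First find each source's level at the receiver (point-source: −20·log₁₀(r/r_ref)), then combine on an intensity basis.
refrigeration condenser: 76.0 − 20·log₁₀(11.6/4.9) = 76.0 − 7.49 = 68.51 dB.
woodworking router: 97.6 − 20·log₁₀(8.2/1.9) = 97.6 − 12.70 = 84.90 dB.
Σ 10^(L/10) = 3.160e+08 → L_total = 10·log₁₀(3.160e+08) = 85.00 dB.

85.0 dB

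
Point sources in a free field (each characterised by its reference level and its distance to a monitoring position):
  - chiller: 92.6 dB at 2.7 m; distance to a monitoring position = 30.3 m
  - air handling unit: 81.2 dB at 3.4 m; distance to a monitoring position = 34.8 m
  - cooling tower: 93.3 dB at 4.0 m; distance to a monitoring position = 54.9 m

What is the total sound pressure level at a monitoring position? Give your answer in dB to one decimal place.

74.3 dB

Apply inverse-square spreading to bring every level to the receiver, then sum 10^(L/10).
chiller: 92.6 − 20·log₁₀(30.3/2.7) = 92.6 − 21.00 = 71.60 dB.
air handling unit: 81.2 − 20·log₁₀(34.8/3.4) = 81.2 − 20.20 = 61.00 dB.
cooling tower: 93.3 − 20·log₁₀(54.9/4.0) = 93.3 − 22.75 = 70.55 dB.
Σ 10^(L/10) = 2.706e+07 → L_total = 10·log₁₀(2.706e+07) = 74.32 dB.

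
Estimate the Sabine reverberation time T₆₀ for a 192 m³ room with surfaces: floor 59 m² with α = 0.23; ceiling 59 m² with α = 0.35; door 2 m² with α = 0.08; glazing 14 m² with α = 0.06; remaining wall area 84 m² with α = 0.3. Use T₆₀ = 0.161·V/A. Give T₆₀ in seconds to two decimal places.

Total absorption A = 59·0.23 + 59·0.35 + 2·0.08 + 14·0.06 + 84·0.3 = 60.42 m² sabins.
T₆₀ = 0.161 × 192 / 60.42 = 0.512 s.

0.51 s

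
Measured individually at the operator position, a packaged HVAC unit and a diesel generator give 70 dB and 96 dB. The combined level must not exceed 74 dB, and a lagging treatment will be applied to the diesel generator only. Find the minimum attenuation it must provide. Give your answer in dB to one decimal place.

24.2 dB

Fixed contribution from the other source: Σ 10^(L/10) = 10^(70/10) = 1.000e+07 (70.00 dB).
The limit corresponds to 10^(74/10) = 2.512e+07; subtracting the fixed part leaves 1.512e+07 for the diesel generator, i.e. 71.80 dB.
So the diesel generator must be reduced from 96 to 71.80 dB: IL = 24.20 dB.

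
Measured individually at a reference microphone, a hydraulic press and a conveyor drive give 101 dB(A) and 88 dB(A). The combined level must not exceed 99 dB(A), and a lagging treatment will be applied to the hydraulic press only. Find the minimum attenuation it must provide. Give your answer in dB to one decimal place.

The untreated sources together contribute 10^(88/10) = 6.310e+08, i.e. 88.00 dB(A).
To meet 99 dB(A) overall, the treated hydraulic press may contribute at most 10^(99/10) − 6.310e+08 = 7.312e+09, i.e. 98.64 dB(A).
So the hydraulic press must be reduced from 101 to 98.64 dB(A): IL = 2.36 dB.

2.4 dB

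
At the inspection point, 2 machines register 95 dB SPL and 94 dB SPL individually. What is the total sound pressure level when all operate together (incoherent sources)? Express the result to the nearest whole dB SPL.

98 dB SPL

Incoherent sources combine by intensity addition: L_total = 10·log₁₀(Σ 10^(L_i/10)).
Σ 10^(L/10) = 10^(95/10) + 10^(94/10) = 5.674e+09.
L_total = 10·log₁₀(5.674e+09) = 97.54 dB SPL.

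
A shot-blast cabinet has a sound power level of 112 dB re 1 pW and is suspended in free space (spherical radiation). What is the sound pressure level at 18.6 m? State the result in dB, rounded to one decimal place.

75.6 dB

The power spreads over a sphere of area 4π·r², so L_p = L_w − 10·log₁₀(4π·r²).
4π·r² = 4347 m², 10·log₁₀ of that is 36.382 dB.
L_p = 112 − 36.382 = 75.62 dB.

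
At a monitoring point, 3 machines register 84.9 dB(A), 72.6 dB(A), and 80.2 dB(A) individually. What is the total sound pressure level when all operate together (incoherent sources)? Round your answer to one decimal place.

86.4 dB(A)

Incoherent sources combine by intensity addition: L_total = 10·log₁₀(Σ 10^(L_i/10)).
Σ 10^(L/10) = 10^(84.9/10) + 10^(72.6/10) + 10^(80.2/10) = 4.319e+08.
L_total = 10·log₁₀(4.319e+08) = 86.35 dB(A).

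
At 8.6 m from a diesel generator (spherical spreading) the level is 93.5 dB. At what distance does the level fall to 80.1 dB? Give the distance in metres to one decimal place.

The 13.4 dB drop corresponds to a distance ratio of 10^(13.4/20) for a point source.
r₂ = 8.6·10^((93.5−80.1)/20) = 8.6·10^(13.4/20) = 40.23 m.

40.2 m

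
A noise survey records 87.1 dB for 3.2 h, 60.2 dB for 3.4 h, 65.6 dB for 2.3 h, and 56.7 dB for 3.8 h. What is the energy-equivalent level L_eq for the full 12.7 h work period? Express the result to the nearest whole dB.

The energy average is taken in the linear domain: L_eq = 10·log₁₀[(Σ tᵢ·10^(Lᵢ/10))/T], T = 12.7 h.
Σ tᵢ·10^(Lᵢ/10) = 3.2·10^(87.1/10) + 3.4·10^(60.2/10) + 2.3·10^(65.6/10) + 3.8·10^(56.7/10) = 1.655e+09.
L_eq = 10·log₁₀(1.655e+09/12.7) = 81.15 dB.

81 dB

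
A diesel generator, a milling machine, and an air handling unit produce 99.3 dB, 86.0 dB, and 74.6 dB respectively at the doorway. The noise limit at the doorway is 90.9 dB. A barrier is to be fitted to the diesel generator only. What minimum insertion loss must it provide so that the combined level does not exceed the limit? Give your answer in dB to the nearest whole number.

Everything except the diesel generator sums to 10^(86.0/10) + 10^(74.6/10) = 4.269e+08 in linear terms, 86.30 dB.
The limit corresponds to 10^(90.9/10) = 1.230e+09; subtracting the fixed part leaves 8.033e+08 for the diesel generator, i.e. 89.05 dB.
So the diesel generator must be reduced from 99.3 to 89.05 dB: IL = 10.25 dB.

10 dB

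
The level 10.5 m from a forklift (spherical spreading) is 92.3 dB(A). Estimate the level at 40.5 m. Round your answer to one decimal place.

Spherical spreading from a point source gives a 20·log₁₀(r₂/r₁) drop.
L₂ = 92.3 − 20·log₁₀(40.5/10.5) = 92.3 − 11.725 = 80.57 dB(A).

80.6 dB(A)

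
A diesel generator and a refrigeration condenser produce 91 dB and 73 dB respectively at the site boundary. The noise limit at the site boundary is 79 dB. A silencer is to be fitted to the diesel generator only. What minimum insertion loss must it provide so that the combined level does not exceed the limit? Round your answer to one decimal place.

13.3 dB

Fixed contribution from the other source: Σ 10^(L/10) = 10^(73/10) = 1.995e+07 (73.00 dB).
To meet 79 dB overall, the treated diesel generator may contribute at most 10^(79/10) − 1.995e+07 = 5.948e+07, i.e. 77.74 dB.
Required insertion loss = 91 − 77.74 = 13.26 dB.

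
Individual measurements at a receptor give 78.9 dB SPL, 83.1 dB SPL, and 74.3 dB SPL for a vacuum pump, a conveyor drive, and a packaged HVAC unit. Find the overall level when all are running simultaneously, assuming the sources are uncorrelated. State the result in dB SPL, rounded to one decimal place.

For uncorrelated sources the intensities add, so convert each level to linear form, sum, and take 10·log₁₀ of the total.
Σ 10^(L/10) = 10^(78.9/10) + 10^(83.1/10) + 10^(74.3/10) = 3.087e+08.
L_total = 10·log₁₀(3.087e+08) = 84.90 dB SPL.

84.9 dB SPL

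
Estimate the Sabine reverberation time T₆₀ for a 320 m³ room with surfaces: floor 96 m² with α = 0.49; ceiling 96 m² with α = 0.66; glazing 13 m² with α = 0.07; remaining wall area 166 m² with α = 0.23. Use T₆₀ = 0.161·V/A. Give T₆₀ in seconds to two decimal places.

Summing Sᵢαᵢ: 96·0.49 + 96·0.66 + 13·0.07 + 166·0.23 = 149.49 m².
T₆₀ = 0.161 × 320 / 149.49 = 0.345 s.

0.34 s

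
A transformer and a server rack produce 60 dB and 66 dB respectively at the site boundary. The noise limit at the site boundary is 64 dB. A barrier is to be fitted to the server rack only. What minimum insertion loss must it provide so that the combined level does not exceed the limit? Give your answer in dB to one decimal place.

The untreated sources together contribute 10^(60/10) = 1.000e+06, i.e. 60.00 dB.
To meet 64 dB overall, the treated server rack may contribute at most 10^(64/10) − 1.000e+06 = 1.512e+06, i.e. 61.80 dB.
Required insertion loss = 66 − 61.80 = 4.20 dB.

4.2 dB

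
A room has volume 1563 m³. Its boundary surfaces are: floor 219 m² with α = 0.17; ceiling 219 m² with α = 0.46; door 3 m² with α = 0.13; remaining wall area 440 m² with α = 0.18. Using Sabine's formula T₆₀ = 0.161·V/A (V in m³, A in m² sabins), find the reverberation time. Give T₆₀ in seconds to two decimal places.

1.16 s

Summing Sᵢαᵢ: 219·0.17 + 219·0.46 + 3·0.13 + 440·0.18 = 217.56 m².
T₆₀ = 0.161 × 1563 / 217.56 = 1.157 s.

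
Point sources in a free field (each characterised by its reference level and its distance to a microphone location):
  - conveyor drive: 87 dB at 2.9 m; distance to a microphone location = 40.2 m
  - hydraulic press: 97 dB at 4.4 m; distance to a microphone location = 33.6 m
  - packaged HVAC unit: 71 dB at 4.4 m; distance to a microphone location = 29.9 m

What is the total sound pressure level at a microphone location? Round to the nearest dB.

79 dB

Propagate each source to the receiver with L = L_ref − 20·log₁₀(r/r_ref), then add intensities.
conveyor drive: 87 − 20·log₁₀(40.2/2.9) = 87 − 22.84 = 64.16 dB.
hydraulic press: 97 − 20·log₁₀(33.6/4.4) = 97 − 17.66 = 79.34 dB.
packaged HVAC unit: 71 − 20·log₁₀(29.9/4.4) = 71 − 16.64 = 54.36 dB.
Σ 10^(L/10) = 8.883e+07 → L_total = 10·log₁₀(8.883e+07) = 79.49 dB.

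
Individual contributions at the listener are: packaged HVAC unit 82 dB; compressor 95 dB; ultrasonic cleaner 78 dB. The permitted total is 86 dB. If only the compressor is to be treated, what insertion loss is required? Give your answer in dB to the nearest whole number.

Everything except the compressor sums to 10^(82/10) + 10^(78/10) = 2.216e+08 in linear terms, 83.46 dB.
To meet 86 dB overall, the treated compressor may contribute at most 10^(86/10) − 2.216e+08 = 1.765e+08, i.e. 82.47 dB.
So the compressor must be reduced from 95 to 82.47 dB: IL = 12.53 dB.

13 dB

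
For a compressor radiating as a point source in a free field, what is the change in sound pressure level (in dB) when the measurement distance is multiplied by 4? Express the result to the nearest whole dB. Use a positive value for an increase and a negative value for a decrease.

-12 dB

Point-source spreading: ΔL = −20·log₁₀(r₂/r₁).
ΔL = −20·log₁₀(4) = -12.04 dB.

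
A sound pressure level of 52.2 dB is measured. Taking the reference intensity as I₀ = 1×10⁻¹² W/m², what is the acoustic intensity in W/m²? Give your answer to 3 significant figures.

1.66e-07 W/m²

I/I₀ = 10^(52.2/10) = 1.66e+05, so I = 1.66e+05 × 10⁻¹² W/m².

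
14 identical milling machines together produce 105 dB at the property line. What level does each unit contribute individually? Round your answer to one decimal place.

For N identical incoherent sources L_total = L₁ + 10·log₁₀ N, so L₁ = 105 − 10·log₁₀(14) = 105 − 11.461.

93.5 dB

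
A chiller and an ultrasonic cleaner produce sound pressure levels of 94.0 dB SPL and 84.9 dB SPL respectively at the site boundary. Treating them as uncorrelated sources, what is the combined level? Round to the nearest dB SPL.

Incoherent sources combine by intensity addition: L_total = 10·log₁₀(Σ 10^(L_i/10)).
Σ 10^(L/10) = 10^(94.0/10) + 10^(84.9/10) = 2.821e+09.
L_total = 10·log₁₀(2.821e+09) = 94.50 dB SPL.

95 dB SPL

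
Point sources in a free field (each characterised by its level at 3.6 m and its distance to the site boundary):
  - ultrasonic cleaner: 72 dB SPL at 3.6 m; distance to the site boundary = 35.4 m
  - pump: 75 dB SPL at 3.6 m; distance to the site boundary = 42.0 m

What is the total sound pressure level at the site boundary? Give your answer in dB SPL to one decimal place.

56.0 dB SPL

Propagate each source to the receiver with L = L_ref − 20·log₁₀(r/r_ref), then add intensities.
ultrasonic cleaner: 72 − 20·log₁₀(35.4/3.6) = 72 − 19.85 = 52.15 dB SPL.
pump: 75 − 20·log₁₀(42.0/3.6) = 75 − 21.34 = 53.66 dB SPL.
Σ 10^(L/10) = 3.962e+05 → L_total = 10·log₁₀(3.962e+05) = 55.98 dB SPL.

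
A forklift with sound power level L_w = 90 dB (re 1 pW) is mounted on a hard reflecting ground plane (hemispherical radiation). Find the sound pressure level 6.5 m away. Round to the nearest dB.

The power spreads over a hemisphere of area 2π·r², so L_p = L_w − 10·log₁₀(2π·r²).
2π·r² = 265.5 m², 10·log₁₀ of that is 24.240 dB.
L_p = 90 − 24.240 = 65.76 dB.

66 dB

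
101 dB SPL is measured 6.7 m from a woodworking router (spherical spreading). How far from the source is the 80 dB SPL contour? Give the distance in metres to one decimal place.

75.2 m

For a point source L₁ − L₂ = 20·log₁₀(r₂/r₁), so r₂ = r₁·10^((L₁−L₂)/20).
r₂ = 6.7·10^((101−80)/20) = 6.7·10^(21.0/20) = 75.18 m.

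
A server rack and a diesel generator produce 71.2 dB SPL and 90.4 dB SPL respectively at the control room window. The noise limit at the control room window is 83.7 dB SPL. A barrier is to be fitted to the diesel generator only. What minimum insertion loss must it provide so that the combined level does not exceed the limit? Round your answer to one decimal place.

Everything except the diesel generator sums to 10^(71.2/10) = 1.318e+07 in linear terms, 71.20 dB SPL.
The limit corresponds to 10^(83.7/10) = 2.344e+08; subtracting the fixed part leaves 2.212e+08 for the diesel generator, i.e. 83.45 dB SPL.
So the diesel generator must be reduced from 90.4 to 83.45 dB SPL: IL = 6.95 dB.

7.0 dB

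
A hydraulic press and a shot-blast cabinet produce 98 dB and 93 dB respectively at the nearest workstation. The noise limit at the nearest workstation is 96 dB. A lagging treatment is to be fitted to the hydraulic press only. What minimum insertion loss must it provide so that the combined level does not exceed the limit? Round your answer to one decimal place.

5.0 dB

Fixed contribution from the other source: Σ 10^(L/10) = 10^(93/10) = 1.995e+09 (93.00 dB).
The limit corresponds to 10^(96/10) = 3.981e+09; subtracting the fixed part leaves 1.986e+09 for the hydraulic press, i.e. 92.98 dB.
So the hydraulic press must be reduced from 98 to 92.98 dB: IL = 5.02 dB.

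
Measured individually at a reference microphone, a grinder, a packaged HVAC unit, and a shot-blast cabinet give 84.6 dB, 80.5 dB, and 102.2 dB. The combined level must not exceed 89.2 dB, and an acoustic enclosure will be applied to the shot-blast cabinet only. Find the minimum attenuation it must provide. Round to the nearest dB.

16 dB

The untreated sources together contribute 10^(84.6/10) + 10^(80.5/10) = 4.006e+08, i.e. 86.03 dB.
The limit corresponds to 10^(89.2/10) = 8.318e+08; subtracting the fixed part leaves 4.312e+08 for the shot-blast cabinet, i.e. 86.35 dB.
So the shot-blast cabinet must be reduced from 102.2 to 86.35 dB: IL = 15.85 dB.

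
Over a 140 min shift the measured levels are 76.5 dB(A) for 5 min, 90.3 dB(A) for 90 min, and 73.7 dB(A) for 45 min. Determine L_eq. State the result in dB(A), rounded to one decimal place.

88.4 dB(A)

L_eq = 10·log₁₀[(1/T)·Σ tᵢ·10^(Lᵢ/10)] with T = 140 min.
Σ tᵢ·10^(Lᵢ/10) = 5·10^(76.5/10) + 90·10^(90.3/10) + 45·10^(73.7/10) = 9.771e+10.
L_eq = 10·log₁₀(9.771e+10/140) = 88.44 dB(A).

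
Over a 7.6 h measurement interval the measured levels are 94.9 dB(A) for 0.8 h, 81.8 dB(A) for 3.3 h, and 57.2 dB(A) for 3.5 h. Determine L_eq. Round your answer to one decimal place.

L_eq = 10·log₁₀[(1/T)·Σ tᵢ·10^(Lᵢ/10)] with T = 7.6 h.
Σ tᵢ·10^(Lᵢ/10) = 0.8·10^(94.9/10) + 3.3·10^(81.8/10) + 3.5·10^(57.2/10) = 2.974e+09.
L_eq = 10·log₁₀(2.974e+09/7.6) = 85.92 dB(A).

85.9 dB(A)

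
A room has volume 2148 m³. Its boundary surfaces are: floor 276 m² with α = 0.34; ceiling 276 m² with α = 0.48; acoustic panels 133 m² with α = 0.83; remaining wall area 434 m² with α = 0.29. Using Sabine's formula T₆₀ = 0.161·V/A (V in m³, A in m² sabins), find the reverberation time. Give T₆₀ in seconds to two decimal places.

Summing Sᵢαᵢ: 276·0.34 + 276·0.48 + 133·0.83 + 434·0.29 = 462.57 m².
T₆₀ = 0.161·V/A = 0.161·2148/462.57 = 0.748 s.

0.75 s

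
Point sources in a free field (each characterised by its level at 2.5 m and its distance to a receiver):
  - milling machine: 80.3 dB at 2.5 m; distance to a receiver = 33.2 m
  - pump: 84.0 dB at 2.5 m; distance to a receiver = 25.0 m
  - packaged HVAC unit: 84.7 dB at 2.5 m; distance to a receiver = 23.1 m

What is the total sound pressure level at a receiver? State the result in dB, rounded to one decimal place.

68.2 dB

Apply inverse-square spreading to bring every level to the receiver, then sum 10^(L/10).
milling machine: 80.3 − 20·log₁₀(33.2/2.5) = 80.3 − 22.46 = 57.84 dB.
pump: 84.0 − 20·log₁₀(25.0/2.5) = 84.0 − 20.00 = 64.00 dB.
packaged HVAC unit: 84.7 − 20·log₁₀(23.1/2.5) = 84.7 − 19.31 = 65.39 dB.
Σ 10^(L/10) = 6.576e+06 → L_total = 10·log₁₀(6.576e+06) = 68.18 dB.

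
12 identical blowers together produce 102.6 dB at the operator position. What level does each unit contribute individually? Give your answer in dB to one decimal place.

91.8 dB

For N identical incoherent sources L_total = L₁ + 10·log₁₀ N, so L₁ = 102.6 − 10·log₁₀(12) = 102.6 − 10.792.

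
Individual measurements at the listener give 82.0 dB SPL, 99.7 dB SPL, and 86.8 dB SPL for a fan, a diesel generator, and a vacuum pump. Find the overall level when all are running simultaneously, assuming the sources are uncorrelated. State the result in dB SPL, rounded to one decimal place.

Incoherent sources combine by intensity addition: L_total = 10·log₁₀(Σ 10^(L_i/10)).
Σ 10^(L/10) = 10^(82.0/10) + 10^(99.7/10) + 10^(86.8/10) = 9.970e+09.
L_total = 10·log₁₀(9.970e+09) = 99.99 dB SPL.

100.0 dB SPL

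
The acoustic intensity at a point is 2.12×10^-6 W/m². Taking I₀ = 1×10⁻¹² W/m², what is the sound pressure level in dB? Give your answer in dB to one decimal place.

L = 10·log₁₀(I/I₀) = 10·log₁₀(2.12×10^-6/10⁻¹²) = 10·log₁₀(2.12×10^6).
L = 10·(0.3263 + 6) = 63.26 dB.

63.3 dB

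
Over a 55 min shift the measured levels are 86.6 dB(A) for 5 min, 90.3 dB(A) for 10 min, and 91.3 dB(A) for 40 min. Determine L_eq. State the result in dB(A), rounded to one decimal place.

L_eq = 10·log₁₀[(1/T)·Σ tᵢ·10^(Lᵢ/10)] with T = 55 min.
Σ tᵢ·10^(Lᵢ/10) = 5·10^(86.6/10) + 10·10^(90.3/10) + 40·10^(91.3/10) = 6.696e+10.
L_eq = 10·log₁₀(6.696e+10/55) = 90.85 dB(A).

90.9 dB(A)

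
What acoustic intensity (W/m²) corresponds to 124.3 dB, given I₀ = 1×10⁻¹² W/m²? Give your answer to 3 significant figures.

I = I₀·10^(L/10) = 10⁻¹² × 10^(124.3/10) = 10^(0.430).

2.69 W/m²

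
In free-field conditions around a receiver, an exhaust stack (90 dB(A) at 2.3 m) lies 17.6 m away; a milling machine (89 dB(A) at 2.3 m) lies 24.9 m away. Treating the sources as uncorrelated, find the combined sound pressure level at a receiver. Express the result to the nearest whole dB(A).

First find each source's level at the receiver (point-source: −20·log₁₀(r/r_ref)), then combine on an intensity basis.
exhaust stack: 90 − 20·log₁₀(17.6/2.3) = 90 − 17.68 = 72.32 dB(A).
milling machine: 89 − 20·log₁₀(24.9/2.3) = 89 − 20.69 = 68.31 dB(A).
Σ 10^(L/10) = 2.386e+07 → L_total = 10·log₁₀(2.386e+07) = 73.78 dB(A).

74 dB(A)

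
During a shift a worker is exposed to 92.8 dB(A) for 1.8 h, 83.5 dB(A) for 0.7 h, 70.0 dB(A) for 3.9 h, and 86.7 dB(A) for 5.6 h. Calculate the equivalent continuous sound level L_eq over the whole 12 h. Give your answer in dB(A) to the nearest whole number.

87 dB(A)

Weight each interval's intensity by its duration and average over T = 12 h:
Σ tᵢ·10^(Lᵢ/10) = 1.8·10^(92.8/10) + 0.7·10^(83.5/10) + 3.9·10^(70.0/10) + 5.6·10^(86.7/10) = 6.245e+09.
L_eq = 10·log₁₀(6.245e+09/12) = 87.16 dB(A).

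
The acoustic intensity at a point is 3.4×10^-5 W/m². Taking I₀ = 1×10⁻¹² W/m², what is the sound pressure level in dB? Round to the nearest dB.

Dividing by I₀ shifts the exponent by 12: I/I₀ = 3.4×10^7.
L = 10·(0.5315 + 7) = 75.31 dB.

75 dB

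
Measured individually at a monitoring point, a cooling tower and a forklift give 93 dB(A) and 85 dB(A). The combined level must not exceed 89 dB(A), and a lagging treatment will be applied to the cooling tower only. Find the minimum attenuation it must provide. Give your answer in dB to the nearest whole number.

Everything except the cooling tower sums to 10^(85/10) = 3.162e+08 in linear terms, 85.00 dB(A).
The limit corresponds to 10^(89/10) = 7.943e+08; subtracting the fixed part leaves 4.781e+08 for the cooling tower, i.e. 86.80 dB(A).
Required insertion loss = 93 − 86.80 = 6.20 dB.

6 dB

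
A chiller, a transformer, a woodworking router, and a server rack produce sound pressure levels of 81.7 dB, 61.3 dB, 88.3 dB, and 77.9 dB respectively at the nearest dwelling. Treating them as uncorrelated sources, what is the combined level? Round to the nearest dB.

89 dB

Incoherent sources combine by intensity addition: L_total = 10·log₁₀(Σ 10^(L_i/10)).
Σ 10^(L/10) = 10^(81.7/10) + 10^(61.3/10) + 10^(88.3/10) + 10^(77.9/10) = 8.870e+08.
L_total = 10·log₁₀(8.870e+08) = 89.48 dB.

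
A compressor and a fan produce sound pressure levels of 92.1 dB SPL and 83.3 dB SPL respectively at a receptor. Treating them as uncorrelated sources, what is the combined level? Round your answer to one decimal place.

92.6 dB SPL

For uncorrelated sources the intensities add, so convert each level to linear form, sum, and take 10·log₁₀ of the total.
Σ 10^(L/10) = 10^(92.1/10) + 10^(83.3/10) = 1.836e+09.
L_total = 10·log₁₀(1.836e+09) = 92.64 dB SPL.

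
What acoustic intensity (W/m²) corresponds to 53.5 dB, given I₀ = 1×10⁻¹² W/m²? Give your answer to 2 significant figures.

I = I₀·10^(L/10) = 10⁻¹² × 10^(53.5/10) = 10^(-6.650).

2.2e-07 W/m²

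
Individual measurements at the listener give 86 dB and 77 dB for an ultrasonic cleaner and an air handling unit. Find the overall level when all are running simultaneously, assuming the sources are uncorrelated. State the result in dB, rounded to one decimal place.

Incoherent sources combine by intensity addition: L_total = 10·log₁₀(Σ 10^(L_i/10)).
Σ 10^(L/10) = 10^(86/10) + 10^(77/10) = 4.482e+08.
L_total = 10·log₁₀(4.482e+08) = 86.51 dB.

86.5 dB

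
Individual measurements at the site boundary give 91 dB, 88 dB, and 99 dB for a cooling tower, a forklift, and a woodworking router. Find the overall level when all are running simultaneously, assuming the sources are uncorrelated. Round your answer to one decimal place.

Incoherent sources combine by intensity addition: L_total = 10·log₁₀(Σ 10^(L_i/10)).
Σ 10^(L/10) = 10^(91/10) + 10^(88/10) + 10^(99/10) = 9.833e+09.
L_total = 10·log₁₀(9.833e+09) = 99.93 dB.

99.9 dB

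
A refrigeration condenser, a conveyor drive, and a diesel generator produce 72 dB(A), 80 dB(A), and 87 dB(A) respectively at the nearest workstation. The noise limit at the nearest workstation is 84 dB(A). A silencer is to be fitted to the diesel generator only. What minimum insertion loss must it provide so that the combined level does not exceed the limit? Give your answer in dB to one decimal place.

Fixed contribution from the other sources: Σ 10^(L/10) = 10^(72/10) + 10^(80/10) = 1.158e+08 (80.64 dB(A)).
To meet 84 dB(A) overall, the treated diesel generator may contribute at most 10^(84/10) − 1.158e+08 = 1.353e+08, i.e. 81.31 dB(A).
Required insertion loss = 87 − 81.31 = 5.69 dB.

5.7 dB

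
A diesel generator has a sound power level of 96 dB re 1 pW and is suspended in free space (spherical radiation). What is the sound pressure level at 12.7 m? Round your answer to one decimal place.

Free-field spherical radiation: L_p = L_w − 10·log₁₀(4π·r²), r = 12.7 m.
4π·r² = 2027 m², 10·log₁₀ of that is 33.068 dB.
L_p = 96 − 33.068 = 62.93 dB.

62.9 dB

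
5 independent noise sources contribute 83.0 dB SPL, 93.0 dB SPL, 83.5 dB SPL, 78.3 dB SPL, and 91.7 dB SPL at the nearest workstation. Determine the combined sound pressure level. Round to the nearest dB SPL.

96 dB SPL

Incoherent sources combine by intensity addition: L_total = 10·log₁₀(Σ 10^(L_i/10)).
Σ 10^(L/10) = 10^(83.0/10) + 10^(93.0/10) + 10^(83.5/10) + 10^(78.3/10) + 10^(91.7/10) = 3.965e+09.
L_total = 10·log₁₀(3.965e+09) = 95.98 dB SPL.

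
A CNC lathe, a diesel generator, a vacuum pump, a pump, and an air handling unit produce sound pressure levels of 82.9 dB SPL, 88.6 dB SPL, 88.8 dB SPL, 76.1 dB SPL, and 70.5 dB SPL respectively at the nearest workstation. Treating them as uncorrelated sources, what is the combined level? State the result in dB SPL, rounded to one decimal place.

For uncorrelated sources the intensities add, so convert each level to linear form, sum, and take 10·log₁₀ of the total.
Σ 10^(L/10) = 10^(82.9/10) + 10^(88.6/10) + 10^(88.8/10) + 10^(76.1/10) + 10^(70.5/10) = 1.730e+09.
L_total = 10·log₁₀(1.730e+09) = 92.38 dB SPL.

92.4 dB SPL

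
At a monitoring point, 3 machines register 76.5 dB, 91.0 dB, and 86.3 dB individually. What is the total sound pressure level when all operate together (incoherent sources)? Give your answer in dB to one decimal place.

92.4 dB

For uncorrelated sources the intensities add, so convert each level to linear form, sum, and take 10·log₁₀ of the total.
Σ 10^(L/10) = 10^(76.5/10) + 10^(91.0/10) + 10^(86.3/10) = 1.730e+09.
L_total = 10·log₁₀(1.730e+09) = 92.38 dB.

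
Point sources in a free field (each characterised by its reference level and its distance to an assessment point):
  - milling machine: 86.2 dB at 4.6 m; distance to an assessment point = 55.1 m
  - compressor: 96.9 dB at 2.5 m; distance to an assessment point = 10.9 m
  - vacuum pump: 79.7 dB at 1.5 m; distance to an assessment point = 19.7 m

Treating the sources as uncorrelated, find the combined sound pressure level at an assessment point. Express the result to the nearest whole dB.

Apply inverse-square spreading to bring every level to the receiver, then sum 10^(L/10).
milling machine: 86.2 − 20·log₁₀(55.1/4.6) = 86.2 − 21.57 = 64.63 dB.
compressor: 96.9 − 20·log₁₀(10.9/2.5) = 96.9 − 12.79 = 84.11 dB.
vacuum pump: 79.7 − 20·log₁₀(19.7/1.5) = 79.7 − 22.37 = 57.33 dB.
Σ 10^(L/10) = 2.611e+08 → L_total = 10·log₁₀(2.611e+08) = 84.17 dB.

84 dB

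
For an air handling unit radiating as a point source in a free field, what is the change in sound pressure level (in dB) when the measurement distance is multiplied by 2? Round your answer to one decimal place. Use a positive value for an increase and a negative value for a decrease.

-6.0 dB

With spherical spreading the level changes by −20·log₁₀(r₂/r₁).
ΔL = −20·log₁₀(2) = -6.02 dB.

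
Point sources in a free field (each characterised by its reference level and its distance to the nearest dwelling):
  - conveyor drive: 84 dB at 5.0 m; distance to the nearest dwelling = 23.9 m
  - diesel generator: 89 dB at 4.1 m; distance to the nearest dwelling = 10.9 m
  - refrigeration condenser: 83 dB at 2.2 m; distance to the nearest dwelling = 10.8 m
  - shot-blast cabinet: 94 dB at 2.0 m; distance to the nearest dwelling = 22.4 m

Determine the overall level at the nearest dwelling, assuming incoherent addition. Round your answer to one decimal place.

81.8 dB

Apply inverse-square spreading to bring every level to the receiver, then sum 10^(L/10).
conveyor drive: 84 − 20·log₁₀(23.9/5.0) = 84 − 13.59 = 70.41 dB.
diesel generator: 89 − 20·log₁₀(10.9/4.1) = 89 − 8.49 = 80.51 dB.
refrigeration condenser: 83 − 20·log₁₀(10.8/2.2) = 83 − 13.82 = 69.18 dB.
shot-blast cabinet: 94 − 20·log₁₀(22.4/2.0) = 94 − 20.98 = 73.02 dB.
Σ 10^(L/10) = 1.517e+08 → L_total = 10·log₁₀(1.517e+08) = 81.81 dB.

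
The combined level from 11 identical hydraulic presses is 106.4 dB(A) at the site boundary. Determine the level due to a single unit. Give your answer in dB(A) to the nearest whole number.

96 dB(A)

For N identical incoherent sources L_total = L₁ + 10·log₁₀ N, so L₁ = 106.4 − 10·log₁₀(11) = 106.4 − 10.414.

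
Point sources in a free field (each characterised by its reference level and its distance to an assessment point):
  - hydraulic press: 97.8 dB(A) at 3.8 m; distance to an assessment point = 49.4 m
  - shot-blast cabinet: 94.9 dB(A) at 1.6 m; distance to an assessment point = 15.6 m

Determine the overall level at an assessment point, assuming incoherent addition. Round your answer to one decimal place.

78.3 dB(A)

Apply inverse-square spreading to bring every level to the receiver, then sum 10^(L/10).
hydraulic press: 97.8 − 20·log₁₀(49.4/3.8) = 97.8 − 22.28 = 75.52 dB(A).
shot-blast cabinet: 94.9 − 20·log₁₀(15.6/1.6) = 94.9 − 19.78 = 75.12 dB(A).
Σ 10^(L/10) = 6.816e+07 → L_total = 10·log₁₀(6.816e+07) = 78.34 dB(A).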